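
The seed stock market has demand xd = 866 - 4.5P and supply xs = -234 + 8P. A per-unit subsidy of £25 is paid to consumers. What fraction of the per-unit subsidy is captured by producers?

Pre-subsidy: 866 - 4.5P = -234 + 8P gives P* = 88, x* = 470.
With the rebate, buyers effectively pay Pb = Ps − 25, where Ps is the price sellers receive.
Demand in terms of Ps becomes xd = 866 − 4.5(Ps − 25) = 978.5 - 4.5Ps. Setting this equal to supply: 978.5 - 4.5Ps = -234 + 8Ps, so Ps = 97.
Buyers pay Pb = 97 − 25 = 72; x' = -234 + 8·97 = 542.
Buyers' price falls by P* − Pb = 88 − 72 = 16; sellers' price rises by Ps − P* = 97 − 88 = 9.
So producers capture 9/25 = 0.36 of each unit of subsidy.

Producer share = 0.36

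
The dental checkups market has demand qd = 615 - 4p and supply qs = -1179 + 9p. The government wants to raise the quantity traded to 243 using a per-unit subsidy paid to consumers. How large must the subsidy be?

Required subsidy s = 65 per unit

At q = 243, invert demand for the buyer price: pb = (615 − 243)/4 = 93; invert supply for the seller price: ps = (243 − (-1179))/9 = 158.
The subsidy must fill the gap: s = ps − pb = 158 − 93 = 65.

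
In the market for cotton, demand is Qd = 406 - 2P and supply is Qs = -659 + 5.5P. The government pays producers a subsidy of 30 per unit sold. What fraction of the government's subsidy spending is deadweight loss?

Pre-subsidy: 406 - 2P = -659 + 5.5P gives P* = 142, Q* = 122.
With the subsidy, sellers receive Ps = Pb + 30 for each unit, where Pb is the price buyers pay.
Supply in terms of Pb becomes Qs = -659 + 5.5(Pb + 30) = -494 + 5.5Pb. Setting this equal to demand: 406 - 2Pb = -494 + 5.5Pb, so Pb = 120.
Sellers receive Ps = 120 + 30 = 150; Q' = 406 − 2·120 = 166.
ΔCS = ½(122 + 166)(142 − 120) = 3168; ΔPS = ½(122 + 166)(150 − 142) = 1152.
Government spending = 30 × 166 = 4980.
DWL = ½ × 30 × (166 − 122) = 660; fraction = 660 / 4980 = 11/83.

DWL / government spending = 11/83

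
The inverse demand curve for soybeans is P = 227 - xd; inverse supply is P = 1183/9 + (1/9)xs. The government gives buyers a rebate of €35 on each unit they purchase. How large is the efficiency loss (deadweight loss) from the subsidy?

Deadweight loss = €551.25

Pre-subsidy: 227 - x = 1183/9 + (1/9)x gives x* = 86 and P* = 141.
With the rebate, buyers effectively pay Pb = Ps − 35, where Ps is the price sellers receive.
On the curves, Pb = 227 - x and Ps = 1183/9 + (1/9)x; the wedge Ps − Pb = 35 gives 1183/9 + (1/9)x − (227 - x) = 35, so x' = 117.5.
Then Pb = 227 − 1·117.5 = 109.5 and Ps = 1183/9 + (1/9)·117.5 = 144.5.
The subsidy expands output by 117.5 − 86 = 31.5 past the efficient level; on those units the gap between marginal cost and willingness to pay runs from 0 up to 35.
DWL = ½ × 35 × 31.5 = 551.25.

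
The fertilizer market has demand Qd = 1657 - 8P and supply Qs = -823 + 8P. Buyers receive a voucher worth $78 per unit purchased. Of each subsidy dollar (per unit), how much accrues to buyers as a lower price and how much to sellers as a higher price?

Pre-subsidy: 1657 - 8P = -823 + 8P gives P* = 155, Q* = 417.
With the rebate, buyers effectively pay Pb = Ps − 78, where Ps is the price sellers receive.
Demand in terms of Ps becomes Qd = 1657 − 8(Ps − 78) = 2281 - 8Ps. Setting this equal to supply: 2281 - 8Ps = -823 + 8Ps, so Ps = 194.
Buyers pay Pb = 194 − 78 = 116; Q' = -823 + 8·194 = 729.
Buyers' price falls by P* − Pb = 155 − 116 = 39; sellers' price rises by Ps − P* = 194 − 155 = 39.

Buyers gain $39 per unit; sellers gain $39 per unit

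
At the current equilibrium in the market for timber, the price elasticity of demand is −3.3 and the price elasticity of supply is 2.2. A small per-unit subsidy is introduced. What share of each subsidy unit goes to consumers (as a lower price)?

Consumer share = 0.4

For a small subsidy around the equilibrium, the benefit split depends on the relative slopes, which at a point are proportional to the elasticities.
Buyer share = εs/(εs + |εd|) = 2.2/(2.2 + 3.3) = 0.4; seller share = |εd|/(εs + |εd|) = 0.6.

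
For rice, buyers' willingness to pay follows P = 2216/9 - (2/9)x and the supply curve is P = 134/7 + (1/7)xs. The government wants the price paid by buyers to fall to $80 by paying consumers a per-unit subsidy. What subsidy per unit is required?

Required subsidy s = $46 per unit

At a buyer price of 80, quantity demanded is 1108 − 4.5·80 = 748.
Sellers supply 748 only when they receive Ps = 134/7 + (1/7)·748 = 126.
s = Ps − Pb = 126 − 80 = 46.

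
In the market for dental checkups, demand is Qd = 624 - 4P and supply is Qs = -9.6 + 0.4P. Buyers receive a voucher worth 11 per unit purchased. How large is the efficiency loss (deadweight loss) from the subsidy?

Pre-subsidy: 624 - 4P = -9.6 + 0.4P gives P* = 144, Q* = 48.
With the rebate, buyers effectively pay Pb = Ps − 11, where Ps is the price sellers receive.
Demand in terms of Ps becomes Qd = 624 − 4(Ps − 11) = 668 - 4Ps. Setting this equal to supply: 668 - 4Ps = -9.6 + 0.4Ps, so Ps = 154.
Buyers pay Pb = 154 − 11 = 143; Q' = -9.6 + 0.4·154 = 52.
The subsidy expands output by 52 − 48 = 4 past the efficient level; on those units the gap between marginal cost and willingness to pay runs from 0 up to 11.
DWL = ½ × 11 × 4 = 22.

Deadweight loss = 22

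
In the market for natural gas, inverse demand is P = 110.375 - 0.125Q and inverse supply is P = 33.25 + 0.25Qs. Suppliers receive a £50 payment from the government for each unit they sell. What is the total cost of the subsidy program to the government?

Pre-subsidy: 110.375 - 0.125Q = 33.25 + 0.25Q gives Q* = 617/3 and P* = 254/3.
With the subsidy, sellers receive Ps = Pb + 50 for each unit, where Pb is the price buyers pay.
On the curves, Pb = 110.375 - 0.125Q and Ps = 33.25 + 0.25Q; the wedge Ps − Pb = 50 gives 33.25 + 0.25Q − (110.375 - 0.125Q) = 50, so Q' = 339.
Then Pb = 110.375 − 0.125·339 = 68 and Ps = 33.25 + 0.25·339 = 118.
Government outlay = subsidy × quantity = 50 × 339 = 16950.

Government cost = £16950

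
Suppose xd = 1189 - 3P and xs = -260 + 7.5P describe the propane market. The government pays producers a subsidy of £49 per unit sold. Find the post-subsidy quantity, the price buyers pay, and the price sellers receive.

x' = 880; buyers pay £103; sellers receive £152

Pre-subsidy: 1189 - 3P = -260 + 7.5P gives P* = 138, x* = 775.
With the subsidy, sellers receive Ps = Pb + 49 for each unit, where Pb is the price buyers pay.
Supply in terms of Pb becomes xs = -260 + 7.5(Pb + 49) = 107.5 + 7.5Pb. Setting this equal to demand: 1189 - 3Pb = 107.5 + 7.5Pb, so Pb = 103.
Sellers receive Ps = 103 + 49 = 152; x' = 1189 − 3·103 = 880.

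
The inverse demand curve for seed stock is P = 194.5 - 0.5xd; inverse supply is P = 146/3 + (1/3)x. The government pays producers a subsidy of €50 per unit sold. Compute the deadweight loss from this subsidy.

Pre-subsidy: 194.5 - 0.5x = 146/3 + (1/3)x gives x* = 175 and P* = 107.
With the subsidy, sellers receive Ps = Pb + 50 for each unit, where Pb is the price buyers pay.
On the curves, Pb = 194.5 - 0.5x and Ps = 146/3 + (1/3)x; the wedge Ps − Pb = 50 gives 146/3 + (1/3)x − (194.5 - 0.5x) = 50, so x' = 235.
Then Pb = 194.5 − 0.5·235 = 77 and Ps = 146/3 + (1/3)·235 = 127.
The subsidy expands output by 235 − 175 = 60 past the efficient level; on those units the gap between marginal cost and willingness to pay runs from 0 up to 50.
DWL = ½ × 50 × 60 = 1500.

Deadweight loss = €1500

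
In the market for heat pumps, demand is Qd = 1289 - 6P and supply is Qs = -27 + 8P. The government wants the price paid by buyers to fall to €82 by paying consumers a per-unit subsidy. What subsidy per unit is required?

At a buyer price of 82, quantity demanded is 1289 − 6·82 = 797.
Sellers supply 797 only when they receive Ps with -27 + 8·Ps = 797, i.e. Ps = 103.
s = Ps − Pb = 103 − 82 = 21.

Required subsidy s = €21 per unit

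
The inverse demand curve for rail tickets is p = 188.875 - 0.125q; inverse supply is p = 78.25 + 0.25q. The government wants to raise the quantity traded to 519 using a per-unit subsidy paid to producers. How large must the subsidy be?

Required subsidy s = 84 per unit

At q = 519, from the demand curve buyers pay pb = 188.875 − 0.125·519 = 124; from the supply curve sellers need ps = 78.25 + 0.25·519 = 208.
The subsidy must fill the gap: s = ps − pb = 208 − 124 = 84.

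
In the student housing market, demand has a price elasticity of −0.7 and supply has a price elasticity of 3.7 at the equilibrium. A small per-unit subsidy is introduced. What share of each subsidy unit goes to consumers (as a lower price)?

Consumer share = 37/44

For a small subsidy around the equilibrium, the benefit split depends on the relative slopes, which at a point are proportional to the elasticities.
Buyer share = εs/(εs + |εd|) = 3.7/(3.7 + 0.7) = 37/44; seller share = |εd|/(εs + |εd|) = 7/44.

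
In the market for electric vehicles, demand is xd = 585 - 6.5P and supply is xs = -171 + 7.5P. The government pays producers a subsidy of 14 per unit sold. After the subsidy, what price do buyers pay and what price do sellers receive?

Pre-subsidy: 585 - 6.5P = -171 + 7.5P gives P* = 54, x* = 234.
With the subsidy, sellers receive Ps = Pb + 14 for each unit, where Pb is the price buyers pay.
Supply in terms of Pb becomes xs = -171 + 7.5(Pb + 14) = -66 + 7.5Pb. Setting this equal to demand: 585 - 6.5Pb = -66 + 7.5Pb, so Pb = 46.5.
Sellers receive Ps = 46.5 + 14 = 60.5; x' = 585 − 6.5·46.5 = 282.75.

Buyers pay 46.5; sellers receive 60.5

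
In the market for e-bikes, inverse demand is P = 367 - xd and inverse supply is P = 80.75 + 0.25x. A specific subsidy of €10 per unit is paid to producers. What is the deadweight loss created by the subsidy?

Deadweight loss = €40

Pre-subsidy: 367 - x = 80.75 + 0.25x gives x* = 229 and P* = 138.
With the subsidy, sellers receive Ps = Pb + 10 for each unit, where Pb is the price buyers pay.
On the curves, Pb = 367 - x and Ps = 80.75 + 0.25x; the wedge Ps − Pb = 10 gives 80.75 + 0.25x − (367 - x) = 10, so x' = 237.
Then Pb = 367 − 1·237 = 130 and Ps = 80.75 + 0.25·237 = 140.
The subsidy expands output by 237 − 229 = 8 past the efficient level; on those units the gap between marginal cost and willingness to pay runs from 0 up to 10.
DWL = ½ × 10 × 8 = 40.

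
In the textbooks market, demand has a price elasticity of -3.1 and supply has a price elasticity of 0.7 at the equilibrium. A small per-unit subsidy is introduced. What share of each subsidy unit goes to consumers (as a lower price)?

For a small subsidy around the equilibrium, the benefit split depends on the relative slopes, which at a point are proportional to the elasticities.
Buyer share = εs/(εs + |εd|) = 0.7/(0.7 + 3.1) = 7/38; seller share = |εd|/(εs + |εd|) = 31/38.

Consumer share = 7/38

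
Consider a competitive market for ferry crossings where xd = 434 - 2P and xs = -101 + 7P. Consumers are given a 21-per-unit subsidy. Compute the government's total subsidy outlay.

Pre-subsidy: 434 - 2P = -101 + 7P gives P* = 535/9, x* = 2836/9.
With the rebate, buyers effectively pay Pb = Ps − 21, where Ps is the price sellers receive.
Demand in terms of Ps becomes xd = 434 − 2(Ps − 21) = 476 - 2Ps. Setting this equal to supply: 476 - 2Ps = -101 + 7Ps, so Ps = 577/9.
Buyers pay Pb = 577/9 − 21 = 388/9; x' = -101 + 7·(577/9) = 3130/9.
Government outlay = subsidy × quantity = 21 × 3130/9 = 21910/3.

Government cost = 21910/3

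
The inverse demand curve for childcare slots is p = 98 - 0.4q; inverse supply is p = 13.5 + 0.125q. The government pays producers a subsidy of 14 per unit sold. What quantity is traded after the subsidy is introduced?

Pre-subsidy: 98 - 0.4q = 13.5 + 0.125q gives q* = 3380/21 and p* = 706/21.
With the subsidy, sellers receive ps = pb + 14 for each unit, where pb is the price buyers pay.
On the curves, pb = 98 - 0.4q and ps = 13.5 + 0.125q; the wedge ps − pb = 14 gives 13.5 + 0.125q − (98 - 0.4q) = 14, so q' = 3940/21.
Then pb = 98 − 0.4·(3940/21) = 482/21 and ps = 13.5 + 0.125·(3940/21) = 776/21.

q' = 3940/21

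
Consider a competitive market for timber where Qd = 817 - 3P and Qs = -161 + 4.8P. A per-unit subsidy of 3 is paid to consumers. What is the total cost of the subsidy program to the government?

Pre-subsidy: 817 - 3P = -161 + 4.8P gives P* = 1630/13, Q* = 5731/13.
With the rebate, buyers effectively pay Pb = Ps − 3, where Ps is the price sellers receive.
Demand in terms of Ps becomes Qd = 817 − 3(Ps − 3) = 826 - 3Ps. Setting this equal to supply: 826 - 3Ps = -161 + 4.8Ps, so Ps = 1645/13.
Buyers pay Pb = 1645/13 − 3 = 1606/13; Q' = -161 + 4.8·(1645/13) = 5803/13.
Government outlay = subsidy × quantity = 3 × 5803/13 = 17409/13.

Government cost = 17409/13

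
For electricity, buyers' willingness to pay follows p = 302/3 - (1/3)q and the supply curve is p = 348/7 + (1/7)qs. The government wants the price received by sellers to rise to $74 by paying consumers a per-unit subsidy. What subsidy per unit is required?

At a seller price of 74, quantity supplied is -348 + 7·74 = 170.
Buyers absorb 170 only when they pay pb = 302/3 − (1/3)·170 = 44.
s = ps − pb = 74 − 44 = 30.

Required subsidy s = $30 per unit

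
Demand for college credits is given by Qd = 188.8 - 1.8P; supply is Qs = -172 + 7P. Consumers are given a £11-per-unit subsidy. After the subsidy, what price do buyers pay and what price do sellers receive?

Buyers pay £32.25; sellers receive £43.25

Pre-subsidy: 188.8 - 1.8P = -172 + 7P gives P* = 41, Q* = 115.
With the rebate, buyers effectively pay Pb = Ps − 11, where Ps is the price sellers receive.
Demand in terms of Ps becomes Qd = 188.8 − 1.8(Ps − 11) = 208.6 - 1.8Ps. Setting this equal to supply: 208.6 - 1.8Ps = -172 + 7Ps, so Ps = 43.25.
Buyers pay Pb = 43.25 − 11 = 32.25; Q' = -172 + 7·43.25 = 130.75.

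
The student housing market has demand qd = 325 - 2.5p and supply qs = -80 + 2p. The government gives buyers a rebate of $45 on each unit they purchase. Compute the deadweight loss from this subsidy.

Deadweight loss = $1125

Pre-subsidy: 325 - 2.5p = -80 + 2p gives p* = 90, q* = 100.
With the rebate, buyers effectively pay pb = ps − 45, where ps is the price sellers receive.
Demand in terms of ps becomes qd = 325 − 2.5(ps − 45) = 437.5 - 2.5ps. Setting this equal to supply: 437.5 - 2.5ps = -80 + 2ps, so ps = 115.
Buyers pay pb = 115 − 45 = 70; q' = -80 + 2·115 = 150.
The subsidy expands output by 150 − 100 = 50 past the efficient level; on those units the gap between marginal cost and willingness to pay runs from 0 up to 45.
DWL = ½ × 45 × 50 = 1125.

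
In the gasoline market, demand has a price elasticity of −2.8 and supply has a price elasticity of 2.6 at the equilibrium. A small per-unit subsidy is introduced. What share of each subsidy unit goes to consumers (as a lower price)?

For a small subsidy around the equilibrium, the benefit split depends on the relative slopes, which at a point are proportional to the elasticities.
Buyer share = εs/(εs + |εd|) = 2.6/(2.6 + 2.8) = 13/27; seller share = |εd|/(εs + |εd|) = 14/27.

Consumer share = 13/27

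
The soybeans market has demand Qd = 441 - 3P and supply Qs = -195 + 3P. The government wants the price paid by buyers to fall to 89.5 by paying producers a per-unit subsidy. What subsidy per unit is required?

Required subsidy s = 33 per unit

At a buyer price of 89.5, quantity demanded is 441 − 3·89.5 = 172.5.
Sellers supply 172.5 only when they receive Ps with -195 + 3·Ps = 172.5, i.e. Ps = 122.5.
s = Ps − Pb = 122.5 − 89.5 = 33.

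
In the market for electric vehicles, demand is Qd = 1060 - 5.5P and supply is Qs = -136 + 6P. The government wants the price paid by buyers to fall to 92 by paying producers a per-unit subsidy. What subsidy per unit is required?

Required subsidy s = 23 per unit

At a buyer price of 92, quantity demanded is 1060 − 5.5·92 = 554.
Sellers supply 554 only when they receive Ps with -136 + 6·Ps = 554, i.e. Ps = 115.
s = Ps − Pb = 115 − 92 = 23.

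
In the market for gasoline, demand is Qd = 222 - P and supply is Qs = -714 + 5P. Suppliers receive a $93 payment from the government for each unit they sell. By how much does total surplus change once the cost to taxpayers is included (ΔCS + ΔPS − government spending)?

Pre-subsidy: 222 - P = -714 + 5P gives P* = 156, Q* = 66.
With the subsidy, sellers receive Ps = Pb + 93 for each unit, where Pb is the price buyers pay.
Supply in terms of Pb becomes Qs = -714 + 5(Pb + 93) = -249 + 5Pb. Setting this equal to demand: 222 - Pb = -249 + 5Pb, so Pb = 78.5.
Sellers receive Ps = 78.5 + 93 = 171.5; Q' = 222 − 1·78.5 = 143.5.
ΔCS = ½(66 + 143.5)(156 − 78.5) = 8118.125; ΔPS = ½(66 + 143.5)(171.5 − 156) = 1623.625.
Government spending = 93 × 143.5 = 13345.5.
Net change = 8118.125 + 1623.625 − 13345.5 = -3603.75. The loss equals the DWL triangle ½·93·77.5.

Net change in total surplus = -$3603.75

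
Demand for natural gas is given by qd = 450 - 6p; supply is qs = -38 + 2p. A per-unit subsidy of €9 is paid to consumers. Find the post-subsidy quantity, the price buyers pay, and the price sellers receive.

q' = 97.5; buyers pay €58.75; sellers receive €67.75

Pre-subsidy: 450 - 6p = -38 + 2p gives p* = 61, q* = 84.
With the rebate, buyers effectively pay pb = ps − 9, where ps is the price sellers receive.
Demand in terms of ps becomes qd = 450 − 6(ps − 9) = 504 - 6ps. Setting this equal to supply: 504 - 6ps = -38 + 2ps, so ps = 67.75.
Buyers pay pb = 67.75 − 9 = 58.75; q' = -38 + 2·67.75 = 97.5.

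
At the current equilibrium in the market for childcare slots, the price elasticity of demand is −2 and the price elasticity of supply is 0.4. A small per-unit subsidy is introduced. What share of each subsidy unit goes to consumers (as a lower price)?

For a small subsidy around the equilibrium, the benefit split depends on the relative slopes, which at a point are proportional to the elasticities.
Buyer share = εs/(εs + |εd|) = 0.4/(0.4 + 2) = 1/6; seller share = |εd|/(εs + |εd|) = 5/6.

Consumer share = 1/6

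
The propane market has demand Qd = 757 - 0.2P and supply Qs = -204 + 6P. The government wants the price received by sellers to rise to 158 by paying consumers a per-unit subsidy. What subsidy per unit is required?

At a seller price of 158, quantity supplied is -204 + 6·158 = 744.
Buyers absorb 744 only when they pay Pb with 757 − 0.2·Pb = 744, i.e. Pb = 65.
s = Ps − Pb = 158 − 65 = 93.

Required subsidy s = 93 per unit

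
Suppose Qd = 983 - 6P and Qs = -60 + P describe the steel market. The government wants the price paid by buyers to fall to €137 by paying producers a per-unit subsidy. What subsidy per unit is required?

Required subsidy s = €84 per unit

At a buyer price of 137, quantity demanded is 983 − 6·137 = 161.
Sellers supply 161 only when they receive Ps with -60 + 1·Ps = 161, i.e. Ps = 221.
s = Ps − Pb = 221 − 137 = 84.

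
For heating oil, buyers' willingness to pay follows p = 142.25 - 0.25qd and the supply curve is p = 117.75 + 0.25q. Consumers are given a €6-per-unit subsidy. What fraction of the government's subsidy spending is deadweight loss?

DWL / government spending = 6/61

Pre-subsidy: 142.25 - 0.25q = 117.75 + 0.25q gives q* = 49 and p* = 130.
With the rebate, buyers effectively pay pb = ps − 6, where ps is the price sellers receive.
On the curves, pb = 142.25 - 0.25q and ps = 117.75 + 0.25q; the wedge ps − pb = 6 gives 117.75 + 0.25q − (142.25 - 0.25q) = 6, so q' = 61.
Then pb = 142.25 − 0.25·61 = 127 and ps = 117.75 + 0.25·61 = 133.
ΔCS = ½(49 + 61)(130 − 127) = 165; ΔPS = ½(49 + 61)(133 − 130) = 165.
Government spending = 6 × 61 = 366.
DWL = ½ × 6 × (61 − 49) = 36; fraction = 36 / 366 = 6/61.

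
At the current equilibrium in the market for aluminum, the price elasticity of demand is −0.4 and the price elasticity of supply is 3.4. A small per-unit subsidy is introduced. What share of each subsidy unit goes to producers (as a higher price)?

For a small subsidy around the equilibrium, the benefit split depends on the relative slopes, which at a point are proportional to the elasticities.
Buyer share = εs/(εs + |εd|) = 3.4/(3.4 + 0.4) = 17/19; seller share = |εd|/(εs + |εd|) = 2/19.
So producers capture 2/19 of the subsidy.

Producer share = 2/19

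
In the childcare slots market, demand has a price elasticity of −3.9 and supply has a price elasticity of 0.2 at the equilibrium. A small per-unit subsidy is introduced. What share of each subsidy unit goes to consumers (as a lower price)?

For a small subsidy around the equilibrium, the benefit split depends on the relative slopes, which at a point are proportional to the elasticities.
Buyer share = εs/(εs + |εd|) = 0.2/(0.2 + 3.9) = 2/41; seller share = |εd|/(εs + |εd|) = 39/41.

Consumer share = 2/41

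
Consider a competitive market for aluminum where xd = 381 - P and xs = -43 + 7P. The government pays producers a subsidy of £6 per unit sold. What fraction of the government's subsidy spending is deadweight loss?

Pre-subsidy: 381 - P = -43 + 7P gives P* = 53, x* = 328.
With the subsidy, sellers receive Ps = Pb + 6 for each unit, where Pb is the price buyers pay.
Supply in terms of Pb becomes xs = -43 + 7(Pb + 6) = -1 + 7Pb. Setting this equal to demand: 381 - Pb = -1 + 7Pb, so Pb = 47.75.
Sellers receive Ps = 47.75 + 6 = 53.75; x' = 381 − 1·47.75 = 333.25.
ΔCS = ½(328 + 333.25)(53 − 47.75) = 1735.78125; ΔPS = ½(328 + 333.25)(53.75 − 53) = 247.96875.
Government spending = 6 × 333.25 = 1999.5.
DWL = ½ × 6 × (333.25 − 328) = 15.75; fraction = 15.75 / 1999.5 = 21/2666.

DWL / government spending = 21/2666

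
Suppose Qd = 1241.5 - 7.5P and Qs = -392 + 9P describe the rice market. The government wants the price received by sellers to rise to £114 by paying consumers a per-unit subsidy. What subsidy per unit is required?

Required subsidy s = £33 per unit

At a seller price of 114, quantity supplied is -392 + 9·114 = 634.
Buyers absorb 634 only when they pay Pb with 1241.5 − 7.5·Pb = 634, i.e. Pb = 81.
s = Ps − Pb = 114 − 81 = 33.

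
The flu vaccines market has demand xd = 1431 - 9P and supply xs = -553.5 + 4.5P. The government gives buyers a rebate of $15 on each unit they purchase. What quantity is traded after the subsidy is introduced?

Pre-subsidy: 1431 - 9P = -553.5 + 4.5P gives P* = 147, x* = 108.
With the rebate, buyers effectively pay Pb = Ps − 15, where Ps is the price sellers receive.
Demand in terms of Ps becomes xd = 1431 − 9(Ps − 15) = 1566 - 9Ps. Setting this equal to supply: 1566 - 9Ps = -553.5 + 4.5Ps, so Ps = 157.
Buyers pay Pb = 157 − 15 = 142; x' = -553.5 + 4.5·157 = 153.

x' = 153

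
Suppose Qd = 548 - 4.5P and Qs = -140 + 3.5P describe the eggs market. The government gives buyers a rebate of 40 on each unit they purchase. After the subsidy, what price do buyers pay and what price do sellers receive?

Buyers pay 68.5; sellers receive 108.5

Pre-subsidy: 548 - 4.5P = -140 + 3.5P gives P* = 86, Q* = 161.
With the rebate, buyers effectively pay Pb = Ps − 40, where Ps is the price sellers receive.
Demand in terms of Ps becomes Qd = 548 − 4.5(Ps − 40) = 728 - 4.5Ps. Setting this equal to supply: 728 - 4.5Ps = -140 + 3.5Ps, so Ps = 108.5.
Buyers pay Pb = 108.5 − 40 = 68.5; Q' = -140 + 3.5·108.5 = 239.75.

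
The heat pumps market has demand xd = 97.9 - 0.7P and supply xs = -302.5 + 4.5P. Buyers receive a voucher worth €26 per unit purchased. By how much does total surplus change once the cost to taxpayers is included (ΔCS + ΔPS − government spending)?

Pre-subsidy: 97.9 - 0.7P = -302.5 + 4.5P gives P* = 77, x* = 44.
With the rebate, buyers effectively pay Pb = Ps − 26, where Ps is the price sellers receive.
Demand in terms of Ps becomes xd = 97.9 − 0.7(Ps − 26) = 116.1 - 0.7Ps. Setting this equal to supply: 116.1 - 0.7Ps = -302.5 + 4.5Ps, so Ps = 80.5.
Buyers pay Pb = 80.5 − 26 = 54.5; x' = -302.5 + 4.5·80.5 = 59.75.
ΔCS = ½(44 + 59.75)(77 − 54.5) = 1167.1875; ΔPS = ½(44 + 59.75)(80.5 − 77) = 181.5625.
Government spending = 26 × 59.75 = 1553.5.
Net change = 1167.1875 + 181.5625 − 1553.5 = -204.75. The loss equals the DWL triangle ½·26·15.75.

Net change in total surplus = -€204.75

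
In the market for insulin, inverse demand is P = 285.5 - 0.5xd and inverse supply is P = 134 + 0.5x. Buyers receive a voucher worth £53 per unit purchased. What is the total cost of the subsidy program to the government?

Pre-subsidy: 285.5 - 0.5x = 134 + 0.5x gives x* = 151.5 and P* = 209.75.
With the rebate, buyers effectively pay Pb = Ps − 53, where Ps is the price sellers receive.
On the curves, Pb = 285.5 - 0.5x and Ps = 134 + 0.5x; the wedge Ps − Pb = 53 gives 134 + 0.5x − (285.5 - 0.5x) = 53, so x' = 204.5.
Then Pb = 285.5 − 0.5·204.5 = 183.25 and Ps = 134 + 0.5·204.5 = 236.25.
Government outlay = subsidy × quantity = 53 × 204.5 = 10838.5.

Government cost = £10838.5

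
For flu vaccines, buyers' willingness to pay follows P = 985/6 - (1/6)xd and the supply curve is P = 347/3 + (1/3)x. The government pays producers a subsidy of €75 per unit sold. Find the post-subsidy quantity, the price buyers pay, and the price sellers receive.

x' = 247; buyers pay €123; sellers receive €198

Pre-subsidy: 985/6 - (1/6)x = 347/3 + (1/3)x gives x* = 97 and P* = 148.
With the subsidy, sellers receive Ps = Pb + 75 for each unit, where Pb is the price buyers pay.
On the curves, Pb = 985/6 - (1/6)x and Ps = 347/3 + (1/3)x; the wedge Ps − Pb = 75 gives 347/3 + (1/3)x − (985/6 - (1/6)x) = 75, so x' = 247.
Then Pb = 985/6 − (1/6)·247 = 123 and Ps = 347/3 + (1/3)·247 = 198.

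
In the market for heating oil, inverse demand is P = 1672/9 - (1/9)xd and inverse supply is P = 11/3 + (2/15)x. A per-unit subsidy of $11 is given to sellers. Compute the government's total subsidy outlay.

Government cost = $8690

Pre-subsidy: 1672/9 - (1/9)x = 11/3 + (2/15)x gives x* = 745 and P* = 103.
With the subsidy, sellers receive Ps = Pb + 11 for each unit, where Pb is the price buyers pay.
On the curves, Pb = 1672/9 - (1/9)x and Ps = 11/3 + (2/15)x; the wedge Ps − Pb = 11 gives 11/3 + (2/15)x − (1672/9 - (1/9)x) = 11, so x' = 790.
Then Pb = 1672/9 − (1/9)·790 = 98 and Ps = 11/3 + (2/15)·790 = 109.
Government outlay = subsidy × quantity = 11 × 790 = 8690.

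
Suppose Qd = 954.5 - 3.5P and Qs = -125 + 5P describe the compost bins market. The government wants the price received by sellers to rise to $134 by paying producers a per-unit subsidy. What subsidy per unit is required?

Required subsidy s = $17 per unit

At a seller price of 134, quantity supplied is -125 + 5·134 = 545.
Buyers absorb 545 only when they pay Pb with 954.5 − 3.5·Pb = 545, i.e. Pb = 117.
s = Ps − Pb = 134 − 117 = 17.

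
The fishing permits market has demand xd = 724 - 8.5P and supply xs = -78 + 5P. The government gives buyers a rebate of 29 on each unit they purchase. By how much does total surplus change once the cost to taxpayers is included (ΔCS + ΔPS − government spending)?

Pre-subsidy: 724 - 8.5P = -78 + 5P gives P* = 1604/27, x* = 5914/27.
With the rebate, buyers effectively pay Pb = Ps − 29, where Ps is the price sellers receive.
Demand in terms of Ps becomes xd = 724 − 8.5(Ps − 29) = 970.5 - 8.5Ps. Setting this equal to supply: 970.5 - 8.5Ps = -78 + 5Ps, so Ps = 233/3.
Buyers pay Pb = 233/3 − 29 = 146/3; x' = -78 + 5·(233/3) = 931/3.
ΔCS = ½(5914/27 + 931/3)(1604/27 − 146/3) = 2072485/729; ΔPS = ½(5914/27 + 931/3)(233/3 − 1604/27) = 7046449/1458.
Government spending = 29 × 931/3 = 26999/3.
Net change = 2072485/729 + 7046449/1458 − 26999/3 = -71485/54. The loss equals the DWL triangle ½·29·2465/27.

Net change in total surplus = -71485/54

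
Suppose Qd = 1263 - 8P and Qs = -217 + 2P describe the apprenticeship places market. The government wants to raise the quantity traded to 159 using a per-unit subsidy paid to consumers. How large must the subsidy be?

At Q = 159, invert demand for the buyer price: Pb = (1263 − 159)/8 = 138; invert supply for the seller price: Ps = (159 − (-217))/2 = 188.
The subsidy must fill the gap: s = Ps − Pb = 188 − 138 = 50.

Required subsidy s = 50 per unit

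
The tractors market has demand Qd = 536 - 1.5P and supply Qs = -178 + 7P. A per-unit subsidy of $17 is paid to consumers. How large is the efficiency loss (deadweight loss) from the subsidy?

Pre-subsidy: 536 - 1.5P = -178 + 7P gives P* = 84, Q* = 410.
With the rebate, buyers effectively pay Pb = Ps − 17, where Ps is the price sellers receive.
Demand in terms of Ps becomes Qd = 536 − 1.5(Ps − 17) = 561.5 - 1.5Ps. Setting this equal to supply: 561.5 - 1.5Ps = -178 + 7Ps, so Ps = 87.
Buyers pay Pb = 87 − 17 = 70; Q' = -178 + 7·87 = 431.
The subsidy expands output by 431 − 410 = 21 past the efficient level; on those units the gap between marginal cost and willingness to pay runs from 0 up to 17.
DWL = ½ × 17 × 21 = 178.5.

Deadweight loss = $178.5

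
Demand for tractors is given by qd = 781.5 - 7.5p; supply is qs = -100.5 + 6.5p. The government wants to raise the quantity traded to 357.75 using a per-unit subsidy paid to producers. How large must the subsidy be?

Required subsidy s = 14 per unit

At q = 357.75, invert demand for the buyer price: pb = (781.5 − 357.75)/7.5 = 56.5; invert supply for the seller price: ps = (357.75 − (-100.5))/6.5 = 70.5.
The subsidy must fill the gap: s = ps − pb = 70.5 − 56.5 = 14.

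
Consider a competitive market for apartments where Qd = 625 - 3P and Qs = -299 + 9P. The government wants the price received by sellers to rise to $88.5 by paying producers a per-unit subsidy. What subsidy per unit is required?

Required subsidy s = $46 per unit

At a seller price of 88.5, quantity supplied is -299 + 9·88.5 = 497.5.
Buyers absorb 497.5 only when they pay Pb with 625 − 3·Pb = 497.5, i.e. Pb = 42.5.
s = Ps − Pb = 88.5 − 42.5 = 46.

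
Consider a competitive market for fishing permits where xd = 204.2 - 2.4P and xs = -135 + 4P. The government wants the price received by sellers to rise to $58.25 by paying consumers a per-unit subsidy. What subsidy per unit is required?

At a seller price of 58.25, quantity supplied is -135 + 4·58.25 = 98.
Buyers absorb 98 only when they pay Pb with 204.2 − 2.4·Pb = 98, i.e. Pb = 44.25.
s = Ps − Pb = 58.25 − 44.25 = 14.

Required subsidy s = $14 per unit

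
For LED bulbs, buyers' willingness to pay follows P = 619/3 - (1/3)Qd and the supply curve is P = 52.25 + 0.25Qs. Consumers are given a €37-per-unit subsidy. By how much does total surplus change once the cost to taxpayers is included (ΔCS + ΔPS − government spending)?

Net change in total surplus = -8214/7

Pre-subsidy: 619/3 - (1/3)Q = 52.25 + 0.25Q gives Q* = 1849/7 and P* = 828/7.
With the rebate, buyers effectively pay Pb = Ps − 37, where Ps is the price sellers receive.
On the curves, Pb = 619/3 - (1/3)Q and Ps = 52.25 + 0.25Q; the wedge Ps − Pb = 37 gives 52.25 + 0.25Q − (619/3 - (1/3)Q) = 37, so Q' = 2293/7.
Then Pb = 619/3 − (1/3)·(2293/7) = 680/7 and Ps = 52.25 + 0.25·(2293/7) = 939/7.
ΔCS = ½(1849/7 + 2293/7)(828/7 − 680/7) = 306508/49; ΔPS = ½(1849/7 + 2293/7)(939/7 − 828/7) = 229881/49.
Government spending = 37 × 2293/7 = 84841/7.
Net change = 306508/49 + 229881/49 − 84841/7 = -8214/7. The loss equals the DWL triangle ½·37·444/7.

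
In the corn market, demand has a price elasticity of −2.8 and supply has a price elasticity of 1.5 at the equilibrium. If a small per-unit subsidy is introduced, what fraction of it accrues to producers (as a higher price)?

Producer share = 28/43

For a small subsidy around the equilibrium, the benefit split depends on the relative slopes, which at a point are proportional to the elasticities.
Buyer share = εs/(εs + |εd|) = 1.5/(1.5 + 2.8) = 15/43; seller share = |εd|/(εs + |εd|) = 28/43.
So producers capture 28/43 of the subsidy.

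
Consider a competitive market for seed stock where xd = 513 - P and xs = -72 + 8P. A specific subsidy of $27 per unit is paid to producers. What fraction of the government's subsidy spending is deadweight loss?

Pre-subsidy: 513 - P = -72 + 8P gives P* = 65, x* = 448.
With the subsidy, sellers receive Ps = Pb + 27 for each unit, where Pb is the price buyers pay.
Supply in terms of Pb becomes xs = -72 + 8(Pb + 27) = 144 + 8Pb. Setting this equal to demand: 513 - Pb = 144 + 8Pb, so Pb = 41.
Sellers receive Ps = 41 + 27 = 68; x' = 513 − 1·41 = 472.
ΔCS = ½(448 + 472)(65 − 41) = 11040; ΔPS = ½(448 + 472)(68 − 65) = 1380.
Government spending = 27 × 472 = 12744.
DWL = ½ × 27 × (472 − 448) = 324; fraction = 324 / 12744 = 3/118.

DWL / government spending = 3/118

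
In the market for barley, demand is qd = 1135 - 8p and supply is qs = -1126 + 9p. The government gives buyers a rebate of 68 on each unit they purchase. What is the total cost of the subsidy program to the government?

Government cost = 24412

Pre-subsidy: 1135 - 8p = -1126 + 9p gives p* = 133, q* = 71.
With the rebate, buyers effectively pay pb = ps − 68, where ps is the price sellers receive.
Demand in terms of ps becomes qd = 1135 − 8(ps − 68) = 1679 - 8ps. Setting this equal to supply: 1679 - 8ps = -1126 + 9ps, so ps = 165.
Buyers pay pb = 165 − 68 = 97; q' = -1126 + 9·165 = 359.
Government outlay = subsidy × quantity = 68 × 359 = 24412.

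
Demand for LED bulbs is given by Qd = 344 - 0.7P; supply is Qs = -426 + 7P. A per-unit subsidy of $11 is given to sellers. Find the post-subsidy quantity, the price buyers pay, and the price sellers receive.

Pre-subsidy: 344 - 0.7P = -426 + 7P gives P* = 100, Q* = 274.
With the subsidy, sellers receive Ps = Pb + 11 for each unit, where Pb is the price buyers pay.
Supply in terms of Pb becomes Qs = -426 + 7(Pb + 11) = -349 + 7Pb. Setting this equal to demand: 344 - 0.7Pb = -349 + 7Pb, so Pb = 90.
Sellers receive Ps = 90 + 11 = 101; Q' = 344 − 0.7·90 = 281.

Q' = 281; buyers pay $90; sellers receive $101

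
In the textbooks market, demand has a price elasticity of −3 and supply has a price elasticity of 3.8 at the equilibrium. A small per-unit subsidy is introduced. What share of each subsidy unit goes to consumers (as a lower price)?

Consumer share = 19/34

For a small subsidy around the equilibrium, the benefit split depends on the relative slopes, which at a point are proportional to the elasticities.
Buyer share = εs/(εs + |εd|) = 3.8/(3.8 + 3) = 19/34; seller share = |εd|/(εs + |εd|) = 15/34.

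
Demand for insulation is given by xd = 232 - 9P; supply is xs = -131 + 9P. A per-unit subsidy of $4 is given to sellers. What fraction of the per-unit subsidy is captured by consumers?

Consumer share = 0.5

Pre-subsidy: 232 - 9P = -131 + 9P gives P* = 121/6, x* = 50.5.
With the subsidy, sellers receive Ps = Pb + 4 for each unit, where Pb is the price buyers pay.
Supply in terms of Pb becomes xs = -131 + 9(Pb + 4) = -95 + 9Pb. Setting this equal to demand: 232 - 9Pb = -95 + 9Pb, so Pb = 109/6.
Sellers receive Ps = 109/6 + 4 = 133/6; x' = 232 − 9·(109/6) = 68.5.
Buyers' price falls by P* − Pb = 121/6 − 109/6 = 2; sellers' price rises by Ps − P* = 133/6 − 121/6 = 2.
So consumers capture 2/4 = 0.5 of each unit of subsidy.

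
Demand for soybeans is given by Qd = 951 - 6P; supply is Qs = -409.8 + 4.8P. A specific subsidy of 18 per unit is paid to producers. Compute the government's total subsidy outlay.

Pre-subsidy: 951 - 6P = -409.8 + 4.8P gives P* = 126, Q* = 195.
With the subsidy, sellers receive Ps = Pb + 18 for each unit, where Pb is the price buyers pay.
Supply in terms of Pb becomes Qs = -409.8 + 4.8(Pb + 18) = -323.4 + 4.8Pb. Setting this equal to demand: 951 - 6Pb = -323.4 + 4.8Pb, so Pb = 118.
Sellers receive Ps = 118 + 18 = 136; Q' = 951 − 6·118 = 243.
Government outlay = subsidy × quantity = 18 × 243 = 4374.

Government cost = 4374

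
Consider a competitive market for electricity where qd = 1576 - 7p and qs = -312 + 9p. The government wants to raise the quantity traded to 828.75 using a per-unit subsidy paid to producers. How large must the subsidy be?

Required subsidy s = 20 per unit

At q = 828.75, invert demand for the buyer price: pb = (1576 − 828.75)/7 = 106.75; invert supply for the seller price: ps = (828.75 − (-312))/9 = 126.75.
The subsidy must fill the gap: s = ps − pb = 126.75 − 106.75 = 20.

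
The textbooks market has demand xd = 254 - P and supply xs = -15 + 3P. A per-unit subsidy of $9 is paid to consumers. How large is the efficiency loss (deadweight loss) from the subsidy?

Pre-subsidy: 254 - P = -15 + 3P gives P* = 67.25, x* = 186.75.
With the rebate, buyers effectively pay Pb = Ps − 9, where Ps is the price sellers receive.
Demand in terms of Ps becomes xd = 254 − 1(Ps − 9) = 263 - Ps. Setting this equal to supply: 263 - Ps = -15 + 3Ps, so Ps = 69.5.
Buyers pay Pb = 69.5 − 9 = 60.5; x' = -15 + 3·69.5 = 193.5.
The subsidy expands output by 193.5 − 186.75 = 6.75 past the efficient level; on those units the gap between marginal cost and willingness to pay runs from 0 up to 9.
DWL = ½ × 9 × 6.75 = 30.375.

Deadweight loss = $30.375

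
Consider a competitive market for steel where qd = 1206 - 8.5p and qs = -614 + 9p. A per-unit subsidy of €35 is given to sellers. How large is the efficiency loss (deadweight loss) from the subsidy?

Pre-subsidy: 1206 - 8.5p = -614 + 9p gives p* = 104, q* = 322.
With the subsidy, sellers receive ps = pb + 35 for each unit, where pb is the price buyers pay.
Supply in terms of pb becomes qs = -614 + 9(pb + 35) = -299 + 9pb. Setting this equal to demand: 1206 - 8.5pb = -299 + 9pb, so pb = 86.
Sellers receive ps = 86 + 35 = 121; q' = 1206 − 8.5·86 = 475.
The subsidy expands output by 475 − 322 = 153 past the efficient level; on those units the gap between marginal cost and willingness to pay runs from 0 up to 35.
DWL = ½ × 35 × 153 = 2677.5.

Deadweight loss = €2677.5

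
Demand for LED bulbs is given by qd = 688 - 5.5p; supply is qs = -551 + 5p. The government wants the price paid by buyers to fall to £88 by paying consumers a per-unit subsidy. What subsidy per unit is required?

At a buyer price of 88, quantity demanded is 688 − 5.5·88 = 204.
Sellers supply 204 only when they receive ps with -551 + 5·ps = 204, i.e. ps = 151.
s = ps − pb = 151 − 88 = 63.

Required subsidy s = £63 per unit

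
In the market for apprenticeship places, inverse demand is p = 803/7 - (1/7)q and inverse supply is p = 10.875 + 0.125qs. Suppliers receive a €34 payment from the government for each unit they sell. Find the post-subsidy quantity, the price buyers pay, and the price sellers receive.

q' = 514.6; buyers pay €41.2; sellers receive €75.2

Pre-subsidy: 803/7 - (1/7)q = 10.875 + 0.125q gives q* = 1163/3 and p* = 178/3.
With the subsidy, sellers receive ps = pb + 34 for each unit, where pb is the price buyers pay.
On the curves, pb = 803/7 - (1/7)q and ps = 10.875 + 0.125q; the wedge ps − pb = 34 gives 10.875 + 0.125q − (803/7 - (1/7)q) = 34, so q' = 514.6.
Then pb = 803/7 − (1/7)·514.6 = 41.2 and ps = 10.875 + 0.125·514.6 = 75.2.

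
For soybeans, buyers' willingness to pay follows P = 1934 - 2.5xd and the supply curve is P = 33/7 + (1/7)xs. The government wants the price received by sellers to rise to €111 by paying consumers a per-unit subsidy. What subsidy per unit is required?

At a seller price of 111, quantity supplied is -33 + 7·111 = 744.
Buyers absorb 744 only when they pay Pb = 1934 − 2.5·744 = 74.
s = Ps − Pb = 111 − 74 = 37.

Required subsidy s = €37 per unit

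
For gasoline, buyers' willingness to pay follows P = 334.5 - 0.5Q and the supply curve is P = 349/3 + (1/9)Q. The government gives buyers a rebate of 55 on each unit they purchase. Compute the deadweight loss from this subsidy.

Pre-subsidy: 334.5 - 0.5Q = 349/3 + (1/9)Q gives Q* = 357 and P* = 156.
With the rebate, buyers effectively pay Pb = Ps − 55, where Ps is the price sellers receive.
On the curves, Pb = 334.5 - 0.5Q and Ps = 349/3 + (1/9)Q; the wedge Ps − Pb = 55 gives 349/3 + (1/9)Q − (334.5 - 0.5Q) = 55, so Q' = 447.
Then Pb = 334.5 − 0.5·447 = 111 and Ps = 349/3 + (1/9)·447 = 166.
The subsidy expands output by 447 − 357 = 90 past the efficient level; on those units the gap between marginal cost and willingness to pay runs from 0 up to 55.
DWL = ½ × 55 × 90 = 2475.

Deadweight loss = 2475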